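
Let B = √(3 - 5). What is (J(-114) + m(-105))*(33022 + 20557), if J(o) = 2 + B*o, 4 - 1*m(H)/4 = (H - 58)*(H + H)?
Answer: -7335072258 - 6108006*I*√2 ≈ -7.3351e+9 - 8.638e+6*I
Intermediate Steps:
m(H) = 16 - 8*H*(-58 + H) (m(H) = 16 - 4*(H - 58)*(H + H) = 16 - 4*(-58 + H)*2*H = 16 - 8*H*(-58 + H))
B = I*√2 (B = √(-2) = I*√2 ≈ 1.4142*I)
J(o) = 2 + I*o*√2 (J(o) = 2 + (I*√2)*o = 2 + I*o*√2)
(J(-114) + m(-105))*(33022 + 20557) = ((2 + I*(-114)*√2) + (16 - 8*(-105)² + 464*(-105)))*(33022 + 20557) = ((2 - 114*I*√2) + (16 - 8*11025 - 48720))*53579 = ((2 - 114*I*√2) + (16 - 88200 - 48720))*53579 = ((2 - 114*I*√2) - 136904)*53579 = (-136902 - 114*I*√2)*53579 = -7335072258 - 6108006*I*√2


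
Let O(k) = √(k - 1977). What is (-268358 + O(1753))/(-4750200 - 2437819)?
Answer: 268358/7188019 - 4*I*√14/7188019 ≈ 0.037334 - 2.0822e-6*I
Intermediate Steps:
O(k) = √(-1977 + k)
(-268358 + O(1753))/(-4750200 - 2437819) = (-268358 + √(-1977 + 1753))/(-4750200 - 2437819) = (-268358 + √(-224))/(-7188019) = (-268358 + 4*I*√14)*(-1/7188019) = 268358/7188019 - 4*I*√14/7188019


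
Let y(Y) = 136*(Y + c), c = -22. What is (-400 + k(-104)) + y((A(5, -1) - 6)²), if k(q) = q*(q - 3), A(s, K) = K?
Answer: 14400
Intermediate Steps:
y(Y) = -2992 + 136*Y (y(Y) = 136*(Y - 22) = 136*(-22 + Y) = -2992 + 136*Y)
k(q) = q*(-3 + q)
(-400 + k(-104)) + y((A(5, -1) - 6)²) = (-400 - 104*(-3 - 104)) + (-2992 + 136*(-1 - 6)²) = (-400 - 104*(-107)) + (-2992 + 136*(-7)²) = (-400 + 11128) + (-2992 + 136*49) = 10728 + (-2992 + 6664) = 10728 + 3672 = 14400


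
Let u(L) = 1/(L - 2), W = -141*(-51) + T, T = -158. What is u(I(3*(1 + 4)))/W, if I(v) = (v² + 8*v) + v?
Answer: 1/2517814 ≈ 3.9717e-7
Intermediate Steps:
W = 7033 (W = -141*(-51) - 158 = 7191 - 158 = 7033)
I(v) = v² + 9*v
u(L) = 1/(-2 + L)
u(I(3*(1 + 4)))/W = 1/(-2 + (3*(1 + 4))*(9 + 3*(1 + 4))*7033) = (1/7033)/(-2 + (3*5)*(9 + 3*5)) = (1/7033)/(-2 + 15*(9 + 15)) = (1/7033)/(-2 + 15*24) = (1/7033)/(-2 + 360) = (1/7033)/358 = (1/358)*(1/7033) = 1/2517814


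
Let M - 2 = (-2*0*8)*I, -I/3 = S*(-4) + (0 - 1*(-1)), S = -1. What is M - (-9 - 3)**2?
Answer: -142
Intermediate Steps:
I = -15 (I = -3*(-1*(-4) + (0 - 1*(-1))) = -3*(4 + (0 + 1)) = -3*(4 + 1) = -3*5 = -15)
M = 2 (M = 2 + (-2*0*8)*(-15) = 2 + (0*8)*(-15) = 2 + 0*(-15) = 2 + 0 = 2)
M - (-9 - 3)**2 = 2 - (-9 - 3)**2 = 2 - 1*(-12)**2 = 2 - 1*144 = 2 - 144 = -142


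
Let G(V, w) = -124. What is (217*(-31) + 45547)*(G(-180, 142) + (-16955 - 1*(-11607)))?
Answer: -212423040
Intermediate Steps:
(217*(-31) + 45547)*(G(-180, 142) + (-16955 - 1*(-11607))) = (217*(-31) + 45547)*(-124 + (-16955 - 1*(-11607))) = (-6727 + 45547)*(-124 + (-16955 + 11607)) = 38820*(-124 - 5348) = 38820*(-5472) = -212423040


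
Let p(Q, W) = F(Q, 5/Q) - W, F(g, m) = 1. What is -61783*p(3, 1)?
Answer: 0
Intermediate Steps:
p(Q, W) = 1 - W
-61783*p(3, 1) = -61783*(1 - 1*1) = -61783*(1 - 1) = -61783*0 = 0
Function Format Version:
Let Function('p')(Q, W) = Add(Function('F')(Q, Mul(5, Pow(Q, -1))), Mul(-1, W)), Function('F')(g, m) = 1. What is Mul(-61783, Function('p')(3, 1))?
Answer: 0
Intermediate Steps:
Function('p')(Q, W) = Add(1, Mul(-1, W))
Mul(-61783, Function('p')(3, 1)) = Mul(-61783, Add(1, Mul(-1, 1))) = Mul(-61783, Add(1, -1)) = Mul(-61783, 0) = 0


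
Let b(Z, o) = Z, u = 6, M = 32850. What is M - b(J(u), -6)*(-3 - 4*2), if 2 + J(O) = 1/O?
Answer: 196979/6 ≈ 32830.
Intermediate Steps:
J(O) = -2 + 1/O
M - b(J(u), -6)*(-3 - 4*2) = 32850 - (-2 + 1/6)*(-3 - 4*2) = 32850 - (-2 + ⅙)*(-3 - 8) = 32850 - (-11)*(-11)/6 = 32850 - 1*121/6 = 32850 - 121/6 = 196979/6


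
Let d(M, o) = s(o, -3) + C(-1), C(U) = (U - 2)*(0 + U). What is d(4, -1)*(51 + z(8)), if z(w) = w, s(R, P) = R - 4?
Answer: -118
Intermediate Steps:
s(R, P) = -4 + R
C(U) = U*(-2 + U) (C(U) = (-2 + U)*U = U*(-2 + U))
d(M, o) = -1 + o (d(M, o) = (-4 + o) - (-2 - 1) = (-4 + o) - 1*(-3) = (-4 + o) + 3 = -1 + o)
d(4, -1)*(51 + z(8)) = (-1 - 1)*(51 + 8) = -2*59 = -118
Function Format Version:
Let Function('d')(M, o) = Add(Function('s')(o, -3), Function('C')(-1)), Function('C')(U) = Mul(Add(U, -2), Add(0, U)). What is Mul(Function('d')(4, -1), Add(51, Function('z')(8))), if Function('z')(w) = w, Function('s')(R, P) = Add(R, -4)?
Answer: -118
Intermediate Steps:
Function('s')(R, P) = Add(-4, R)
Function('C')(U) = Mul(U, Add(-2, U)) (Function('C')(U) = Mul(Add(-2, U), U) = Mul(U, Add(-2, U)))
Function('d')(M, o) = Add(-1, o) (Function('d')(M, o) = Add(Add(-4, o), Mul(-1, Add(-2, -1))) = Add(Add(-4, o), Mul(-1, -3)) = Add(Add(-4, o), 3) = Add(-1, o))
Mul(Function('d')(4, -1), Add(51, Function('z')(8))) = Mul(Add(-1, -1), Add(51, 8)) = Mul(-2, 59) = -118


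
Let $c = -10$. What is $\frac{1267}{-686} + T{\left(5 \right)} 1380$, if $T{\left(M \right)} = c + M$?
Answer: $- \frac{676381}{98} \approx -6901.8$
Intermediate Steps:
$T{\left(M \right)} = -10 + M$
$\frac{1267}{-686} + T{\left(5 \right)} 1380 = \frac{1267}{-686} + \left(-10 + 5\right) 1380 = 1267 \left(- \frac{1}{686}\right) - 6900 = - \frac{181}{98} - 6900 = - \frac{676381}{98}$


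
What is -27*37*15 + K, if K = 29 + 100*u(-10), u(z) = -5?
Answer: -15456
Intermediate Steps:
K = -471 (K = 29 + 100*(-5) = 29 - 500 = -471)
-27*37*15 + K = -27*37*15 - 471 = -999*15 - 471 = -14985 - 471 = -15456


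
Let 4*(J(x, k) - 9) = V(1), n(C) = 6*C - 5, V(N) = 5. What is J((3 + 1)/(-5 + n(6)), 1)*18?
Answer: 369/2 ≈ 184.50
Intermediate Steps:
n(C) = -5 + 6*C
J(x, k) = 41/4 (J(x, k) = 9 + (¼)*5 = 9 + 5/4 = 41/4)
J((3 + 1)/(-5 + n(6)), 1)*18 = (41/4)*18 = 369/2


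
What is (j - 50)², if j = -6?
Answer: 3136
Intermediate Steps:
(j - 50)² = (-6 - 50)² = (-56)² = 3136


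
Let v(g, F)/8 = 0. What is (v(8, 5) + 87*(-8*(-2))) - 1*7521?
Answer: -6129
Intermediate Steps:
v(g, F) = 0 (v(g, F) = 8*0 = 0)
(v(8, 5) + 87*(-8*(-2))) - 1*7521 = (0 + 87*(-8*(-2))) - 1*7521 = (0 + 87*16) - 7521 = (0 + 1392) - 7521 = 1392 - 7521 = -6129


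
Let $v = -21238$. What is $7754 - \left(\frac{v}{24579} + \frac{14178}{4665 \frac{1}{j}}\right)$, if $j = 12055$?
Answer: $- \frac{220783897450}{7644069} \approx -28883.0$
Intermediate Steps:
$7754 - \left(\frac{v}{24579} + \frac{14178}{4665 \frac{1}{j}}\right) = 7754 - \left(- \frac{21238}{24579} + \frac{14178}{4665 \cdot \frac{1}{12055}}\right) = 7754 - \left(\left(-21238\right) \frac{1}{24579} + \frac{14178}{4665 \cdot \frac{1}{12055}}\right) = 7754 - \left(- \frac{21238}{24579} + \frac{14178}{\frac{933}{2411}}\right) = 7754 - \left(- \frac{21238}{24579} + 14178 \cdot \frac{2411}{933}\right) = 7754 - \left(- \frac{21238}{24579} + \frac{11394386}{311}\right) = 7754 - \frac{280056008476}{7644069} = - \frac{220783897450}{7644069}$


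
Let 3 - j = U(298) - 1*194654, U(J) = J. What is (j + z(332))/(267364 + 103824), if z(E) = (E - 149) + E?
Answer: 97437/185594 ≈ 0.52500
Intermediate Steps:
z(E) = -149 + 2*E (z(E) = (-149 + E) + E = -149 + 2*E)
j = 194359 (j = 3 - (298 - 1*194654) = 3 - (298 - 194654) = 3 - 1*(-194356) = 3 + 194356 = 194359)
(j + z(332))/(267364 + 103824) = (194359 + (-149 + 2*332))/(267364 + 103824) = (194359 + (-149 + 664))/371188 = (194359 + 515)*(1/371188) = 194874*(1/371188) = 97437/185594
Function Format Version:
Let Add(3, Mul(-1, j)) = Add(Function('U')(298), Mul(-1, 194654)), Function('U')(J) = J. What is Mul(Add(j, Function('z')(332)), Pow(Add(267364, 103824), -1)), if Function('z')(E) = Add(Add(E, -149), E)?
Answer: Rational(97437, 185594) ≈ 0.52500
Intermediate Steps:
Function('z')(E) = Add(-149, Mul(2, E)) (Function('z')(E) = Add(Add(-149, E), E) = Add(-149, Mul(2, E)))
j = 194359 (j = Add(3, Mul(-1, Add(298, Mul(-1, 194654)))) = Add(3, Mul(-1, Add(298, -194654))) = Add(3, Mul(-1, -194356)) = Add(3, 194356) = 194359)
Mul(Add(j, Function('z')(332)), Pow(Add(267364, 103824), -1)) = Mul(Add(194359, Add(-149, Mul(2, 332))), Pow(Add(267364, 103824), -1)) = Mul(Add(194359, Add(-149, 664)), Pow(371188, -1)) = Mul(Add(194359, 515), Rational(1, 371188)) = Mul(194874, Rational(1, 371188)) = Rational(97437, 185594)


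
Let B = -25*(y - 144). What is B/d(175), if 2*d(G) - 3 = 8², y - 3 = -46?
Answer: 9350/67 ≈ 139.55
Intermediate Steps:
y = -43 (y = 3 - 46 = -43)
B = 4675 (B = -25*(-43 - 144) = -25*(-187) = 4675)
d(G) = 67/2 (d(G) = 3/2 + (½)*8² = 3/2 + (½)*64 = 3/2 + 32 = 67/2)
B/d(175) = 4675/(67/2) = 4675*(2/67) = 9350/67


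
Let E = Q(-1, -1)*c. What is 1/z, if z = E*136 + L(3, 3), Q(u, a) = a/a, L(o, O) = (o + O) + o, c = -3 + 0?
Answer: -1/399 ≈ -0.0025063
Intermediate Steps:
c = -3
L(o, O) = O + 2*o (L(o, O) = (O + o) + o = O + 2*o)
Q(u, a) = 1
E = -3 (E = 1*(-3) = -3)
z = -399 (z = -3*136 + (3 + 2*3) = -408 + (3 + 6) = -408 + 9 = -399)
1/z = 1/(-399) = -1/399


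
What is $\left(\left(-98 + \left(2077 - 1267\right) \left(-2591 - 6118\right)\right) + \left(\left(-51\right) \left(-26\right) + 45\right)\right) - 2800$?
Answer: $-7055817$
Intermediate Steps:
$\left(\left(-98 + \left(2077 - 1267\right) \left(-2591 - 6118\right)\right) + \left(\left(-51\right) \left(-26\right) + 45\right)\right) - 2800 = \left(\left(-98 + 810 \left(-8709\right)\right) + \left(1326 + 45\right)\right) - 2800 = \left(\left(-98 - 7054290\right) + 1371\right) - 2800 = \left(-7054388 + 1371\right) - 2800 = -7053017 - 2800 = -7055817$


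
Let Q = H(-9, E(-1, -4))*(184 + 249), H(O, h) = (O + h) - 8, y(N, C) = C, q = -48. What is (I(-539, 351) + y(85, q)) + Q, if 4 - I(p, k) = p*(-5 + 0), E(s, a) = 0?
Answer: -10100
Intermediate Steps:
H(O, h) = -8 + O + h
I(p, k) = 4 + 5*p (I(p, k) = 4 - p*(-5 + 0) = 4 - p*(-5) = 4 - (-5)*p = 4 + 5*p)
Q = -7361 (Q = (-8 - 9 + 0)*(184 + 249) = -17*433 = -7361)
(I(-539, 351) + y(85, q)) + Q = ((4 + 5*(-539)) - 48) - 7361 = ((4 - 2695) - 48) - 7361 = (-2691 - 48) - 7361 = -2739 - 7361 = -10100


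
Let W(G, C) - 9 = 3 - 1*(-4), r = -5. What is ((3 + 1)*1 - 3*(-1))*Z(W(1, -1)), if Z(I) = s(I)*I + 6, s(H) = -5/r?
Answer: 154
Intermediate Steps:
s(H) = 1 (s(H) = -5/(-5) = -5*(-⅕) = 1)
W(G, C) = 16 (W(G, C) = 9 + (3 - 1*(-4)) = 9 + (3 + 4) = 9 + 7 = 16)
Z(I) = 6 + I (Z(I) = 1*I + 6 = I + 6 = 6 + I)
((3 + 1)*1 - 3*(-1))*Z(W(1, -1)) = ((3 + 1)*1 - 3*(-1))*(6 + 16) = (4*1 + 3)*22 = (4 + 3)*22 = 7*22 = 154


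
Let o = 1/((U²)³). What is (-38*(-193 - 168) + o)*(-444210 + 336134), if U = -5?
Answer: -23165415233076/15625 ≈ -1.4826e+9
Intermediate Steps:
o = 1/15625 (o = 1/(((-5)²)³) = 1/(25³) = 1/15625 ≈ 6.4000e-5)
(-38*(-193 - 168) + o)*(-444210 + 336134) = (-38*(-193 - 168) + 1/15625)*(-444210 + 336134) = (-38*(-361) + 1/15625)*(-108076) = (13718 + 1/15625)*(-108076) = (214343751/15625)*(-108076) = -23165415233076/15625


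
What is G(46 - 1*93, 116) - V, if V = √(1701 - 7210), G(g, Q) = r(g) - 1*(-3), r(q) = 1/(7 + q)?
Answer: 119/40 - I*√5509 ≈ 2.975 - 74.223*I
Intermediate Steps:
G(g, Q) = 3 + 1/(7 + g) (G(g, Q) = 1/(7 + g) - 1*(-3) = 1/(7 + g) + 3 = 3 + 1/(7 + g))
V = I*√5509 (V = √(-5509) = I*√5509 ≈ 74.223*I)
G(46 - 1*93, 116) - V = (22 + 3*(46 - 1*93))/(7 + (46 - 1*93)) - I*√5509 = (22 + 3*(46 - 93))/(7 + (46 - 93)) - I*√5509 = (22 + 3*(-47))/(7 - 47) - I*√5509 = (22 - 141)/(-40) - I*√5509 = -1/40*(-119) - I*√5509 = 119/40 - I*√5509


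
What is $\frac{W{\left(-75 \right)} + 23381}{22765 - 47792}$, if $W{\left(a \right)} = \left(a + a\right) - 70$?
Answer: $- \frac{23161}{25027} \approx -0.92544$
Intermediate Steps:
$W{\left(a \right)} = -70 + 2 a$ ($W{\left(a \right)} = 2 a - 70 = -70 + 2 a$)
$\frac{W{\left(-75 \right)} + 23381}{22765 - 47792} = \frac{\left(-70 + 2 \left(-75\right)\right) + 23381}{22765 - 47792} = \frac{\left(-70 - 150\right) + 23381}{-25027} = \left(-220 + 23381\right) \left(- \frac{1}{25027}\right) = 23161 \left(- \frac{1}{25027}\right) = - \frac{23161}{25027}$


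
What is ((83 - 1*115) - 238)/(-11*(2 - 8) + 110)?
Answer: -135/88 ≈ -1.5341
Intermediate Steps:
((83 - 1*115) - 238)/(-11*(2 - 8) + 110) = ((83 - 115) - 238)/(-11*(-6) + 110) = (-32 - 238)/(66 + 110) = -270/176 = -270*1/176 = -135/88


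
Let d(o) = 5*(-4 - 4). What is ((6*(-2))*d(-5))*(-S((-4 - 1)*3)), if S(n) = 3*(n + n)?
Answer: 43200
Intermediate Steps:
d(o) = -40 (d(o) = 5*(-8) = -40)
S(n) = 6*n (S(n) = 3*(2*n) = 6*n)
((6*(-2))*d(-5))*(-S((-4 - 1)*3)) = ((6*(-2))*(-40))*(-6*(-4 - 1)*3) = (-12*(-40))*(-6*(-5*3)) = 480*(-6*(-15)) = 480*(-1*(-90)) = 480*90 = 43200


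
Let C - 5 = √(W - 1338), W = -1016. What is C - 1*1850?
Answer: -1845 + I*√2354 ≈ -1845.0 + 48.518*I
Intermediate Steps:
C = 5 + I*√2354 (C = 5 + √(-1016 - 1338) = 5 + √(-2354) = 5 + I*√2354 ≈ 5.0 + 48.518*I)
C - 1*1850 = (5 + I*√2354) - 1*1850 = (5 + I*√2354) - 1850 = -1845 + I*√2354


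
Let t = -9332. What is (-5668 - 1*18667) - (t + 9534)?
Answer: -24537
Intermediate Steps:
(-5668 - 1*18667) - (t + 9534) = (-5668 - 1*18667) - (-9332 + 9534) = (-5668 - 18667) - 1*202 = -24335 - 202 = -24537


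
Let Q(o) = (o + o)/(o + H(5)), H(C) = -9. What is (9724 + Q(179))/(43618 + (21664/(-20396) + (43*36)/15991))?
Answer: 67409103934371/302298294570430 ≈ 0.22299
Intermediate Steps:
Q(o) = 2*o/(-9 + o) (Q(o) = (o + o)/(o - 9) = (2*o)/(-9 + o) = 2*o/(-9 + o))
(9724 + Q(179))/(43618 + (21664/(-20396) + (43*36)/15991)) = (9724 + 2*179/(-9 + 179))/(43618 + (21664/(-20396) + (43*36)/15991)) = (9724 + 2*179/170)/(43618 + (21664*(-1/20396) + 1548*(1/15991))) = (9724 + 2*179*(1/170))/(43618 + (-5416/5099 + 1548/15991)) = (9724 + 179/85)/(43618 - 78714004/81538109) = 826719/(85*(3556450524358/81538109)) = (826719/85)*(81538109/3556450524358) = 67409103934371/302298294570430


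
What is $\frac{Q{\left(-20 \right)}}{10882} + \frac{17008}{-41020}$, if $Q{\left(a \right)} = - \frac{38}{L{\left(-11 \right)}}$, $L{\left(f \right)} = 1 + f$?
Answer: $- \frac{9246259}{22318982} \approx -0.41428$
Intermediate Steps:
$Q{\left(a \right)} = \frac{19}{5}$ ($Q{\left(a \right)} = - \frac{38}{1 - 11} = - \frac{38}{-10} = \left(-38\right) \left(- \frac{1}{10}\right) = \frac{19}{5}$)
$\frac{Q{\left(-20 \right)}}{10882} + \frac{17008}{-41020} = \frac{19}{5 \cdot 10882} + \frac{17008}{-41020} = \frac{19}{5} \cdot \frac{1}{10882} + 17008 \left(- \frac{1}{41020}\right) = \frac{19}{54410} - \frac{4252}{10255} = - \frac{9246259}{22318982}$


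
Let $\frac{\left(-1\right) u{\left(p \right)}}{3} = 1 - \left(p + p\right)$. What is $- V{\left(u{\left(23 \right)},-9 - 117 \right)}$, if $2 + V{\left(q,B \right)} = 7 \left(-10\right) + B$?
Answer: $198$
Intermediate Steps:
$u{\left(p \right)} = -3 + 6 p$ ($u{\left(p \right)} = - 3 \left(1 - \left(p + p\right)\right) = - 3 \left(1 - 2 p\right) = -3 + 6 p$)
$V{\left(q,B \right)} = -72 + B$ ($V{\left(q,B \right)} = -2 + \left(7 \left(-10\right) + B\right) = -2 + \left(-70 + B\right) = -72 + B$)
$- V{\left(u{\left(23 \right)},-9 - 117 \right)} = - (-72 - 126) = \left(-1\right) \left(-198\right) = 198$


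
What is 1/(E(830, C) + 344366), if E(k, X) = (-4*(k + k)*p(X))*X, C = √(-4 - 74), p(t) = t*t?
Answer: 172183/10520697900578 - 129480*I*√78/5260348950289 ≈ 1.6366e-8 - 2.1739e-7*I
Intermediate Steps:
p(t) = t²
C = I*√78 (C = √(-78) = I*√78 ≈ 8.8318*I)
E(k, X) = -8*k*X³ (E(k, X) = (-4*(k + k)*X²)*X = (-4*2*k*X²)*X = (-8*k*X²)*X = -8*k*X³)
1/(E(830, C) + 344366) = 1/(-8*830*(I*√78)³ + 344366) = 1/(-8*830*(-78*I*√78) + 344366) = 1/(517920*I*√78 + 344366) = 1/(344366 + 517920*I*√78)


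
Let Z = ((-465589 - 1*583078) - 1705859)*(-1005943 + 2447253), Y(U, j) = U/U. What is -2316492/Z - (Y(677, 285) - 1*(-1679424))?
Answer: -1666882159410943502/992531467265 ≈ -1.6794e+6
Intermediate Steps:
Y(U, j) = 1
Z = -3970125869060 (Z = ((-465589 - 583078) - 1705859)*1441310 = (-1048667 - 1705859)*1441310 = -2754526*1441310 = -3970125869060)
-2316492/Z - (Y(677, 285) - 1*(-1679424)) = -2316492/(-3970125869060) - (1 - 1*(-1679424)) = -2316492*(-1/3970125869060) - (1 + 1679424) = 579123/992531467265 - 1*1679425 = 579123/992531467265 - 1679425 = -1666882159410943502/992531467265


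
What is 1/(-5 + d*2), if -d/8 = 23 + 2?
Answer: -1/405 ≈ -0.0024691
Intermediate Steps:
d = -200 (d = -8*(23 + 2) = -8*25 = -200)
1/(-5 + d*2) = 1/(-5 - 200*2) = 1/(-5 - 400) = 1/(-405) = -1/405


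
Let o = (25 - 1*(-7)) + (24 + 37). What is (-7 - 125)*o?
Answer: -12276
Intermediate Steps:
o = 93 (o = (25 + 7) + 61 = 32 + 61 = 93)
(-7 - 125)*o = (-7 - 125)*93 = -132*93 = -12276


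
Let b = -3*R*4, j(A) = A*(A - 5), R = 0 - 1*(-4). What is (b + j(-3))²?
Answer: 576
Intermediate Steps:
R = 4 (R = 0 + 4 = 4)
j(A) = A*(-5 + A)
b = -48 (b = -3*4*4 = -12*4 = -48)
(b + j(-3))² = (-48 - 3*(-5 - 3))² = (-48 - 3*(-8))² = (-48 + 24)² = (-24)² = 576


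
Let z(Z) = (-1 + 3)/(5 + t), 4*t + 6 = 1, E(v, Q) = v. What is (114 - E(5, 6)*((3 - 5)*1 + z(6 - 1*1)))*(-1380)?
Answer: -167440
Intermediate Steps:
t = -5/4 (t = -3/2 + (¼)*1 = -3/2 + ¼ = -5/4 ≈ -1.2500)
z(Z) = 8/15 (z(Z) = (-1 + 3)/(5 - 5/4) = 2/(15/4) = 2*(4/15) = 8/15)
(114 - E(5, 6)*((3 - 5)*1 + z(6 - 1*1)))*(-1380) = (114 - 5*((3 - 5)*1 + 8/15))*(-1380) = (114 - 5*(-2*1 + 8/15))*(-1380) = (114 - 5*(-2 + 8/15))*(-1380) = (114 - 5*(-22)/15)*(-1380) = (114 - 1*(-22/3))*(-1380) = (114 + 22/3)*(-1380) = (364/3)*(-1380) = -167440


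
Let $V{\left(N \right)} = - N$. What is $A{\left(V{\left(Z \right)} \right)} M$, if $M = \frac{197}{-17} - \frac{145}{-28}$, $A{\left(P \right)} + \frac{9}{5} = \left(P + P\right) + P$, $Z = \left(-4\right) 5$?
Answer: $- \frac{887841}{2380} \approx -373.04$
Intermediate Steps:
$Z = -20$
$A{\left(P \right)} = - \frac{9}{5} + 3 P$ ($A{\left(P \right)} = - \frac{9}{5} + \left(\left(P + P\right) + P\right) = - \frac{9}{5} + \left(2 P + P\right) = - \frac{9}{5} + 3 P$)
$M = - \frac{3051}{476}$ ($M = 197 \left(- \frac{1}{17}\right) - - \frac{145}{28} = - \frac{197}{17} + \frac{145}{28} = - \frac{3051}{476} \approx -6.4097$)
$A{\left(V{\left(Z \right)} \right)} M = \left(- \frac{9}{5} + 3 \left(\left(-1\right) \left(-20\right)\right)\right) \left(- \frac{3051}{476}\right) = \left(- \frac{9}{5} + 3 \cdot 20\right) \left(- \frac{3051}{476}\right) = \left(- \frac{9}{5} + 60\right) \left(- \frac{3051}{476}\right) = \frac{291}{5} \left(- \frac{3051}{476}\right) = - \frac{887841}{2380}$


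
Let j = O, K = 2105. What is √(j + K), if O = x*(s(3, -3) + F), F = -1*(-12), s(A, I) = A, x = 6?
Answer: √2195 ≈ 46.851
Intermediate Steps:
F = 12
O = 90 (O = 6*(3 + 12) = 6*15 = 90)
j = 90
√(j + K) = √(90 + 2105) = √2195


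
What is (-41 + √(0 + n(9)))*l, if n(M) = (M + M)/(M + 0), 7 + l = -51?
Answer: 2378 - 58*√2 ≈ 2296.0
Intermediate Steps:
l = -58 (l = -7 - 51 = -58)
n(M) = 2 (n(M) = (2*M)/M = 2)
(-41 + √(0 + n(9)))*l = (-41 + √(0 + 2))*(-58) = (-41 + √2)*(-58) = 2378 - 58*√2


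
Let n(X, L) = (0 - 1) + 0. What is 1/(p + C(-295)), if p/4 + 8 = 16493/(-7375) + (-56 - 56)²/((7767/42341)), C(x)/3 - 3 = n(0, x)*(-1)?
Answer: 57281625/15666544330976 ≈ 3.6563e-6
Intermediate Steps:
n(X, L) = -1 (n(X, L) = -1 + 0 = -1)
C(x) = 12 (C(x) = 9 + 3*(-1*(-1)) = 9 + 3*1 = 9 + 3 = 12)
p = 15665856951476/57281625 (p = -32 + 4*(16493/(-7375) + (-56 - 56)²/((7767/42341))) = -32 + 4*(16493*(-1/7375) + (-112)²/((7767*(1/42341)))) = -32 + 4*(-16493/7375 + 12544/(7767/42341)) = -32 + 4*(-16493/7375 + 12544*(42341/7767)) = -32 + 4*(-16493/7375 + 531125504/7767) = -32 + 4*(3916922490869/57281625) = -32 + 15667689963476/57281625 = 15665856951476/57281625 ≈ 2.7349e+5)
1/(p + C(-295)) = 1/(15665856951476/57281625 + 12) = 1/(15666544330976/57281625) = 57281625/15666544330976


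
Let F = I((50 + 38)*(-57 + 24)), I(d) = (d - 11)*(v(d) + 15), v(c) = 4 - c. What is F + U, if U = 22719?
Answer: -8497826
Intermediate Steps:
I(d) = (-11 + d)*(19 - d) (I(d) = (d - 11)*((4 - d) + 15) = (-11 + d)*(19 - d))
F = -8520545 (F = -209 - ((50 + 38)*(-57 + 24))**2 + 30*((50 + 38)*(-57 + 24)) = -209 - (88*(-33))**2 + 30*(88*(-33)) = -209 - 1*(-2904)**2 + 30*(-2904) = -209 - 1*8433216 - 87120 = -209 - 8433216 - 87120 = -8520545)
F + U = -8520545 + 22719 = -8497826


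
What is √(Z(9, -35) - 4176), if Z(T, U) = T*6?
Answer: 3*I*√458 ≈ 64.203*I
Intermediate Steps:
Z(T, U) = 6*T
√(Z(9, -35) - 4176) = √(6*9 - 4176) = √(54 - 4176) = √(-4122) = 3*I*√458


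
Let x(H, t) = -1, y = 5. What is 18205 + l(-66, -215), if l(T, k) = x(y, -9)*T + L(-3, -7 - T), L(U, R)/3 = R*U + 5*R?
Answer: 18625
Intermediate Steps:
L(U, R) = 15*R + 3*R*U (L(U, R) = 3*(R*U + 5*R) = 3*(5*R + R*U) = 15*R + 3*R*U)
l(T, k) = -42 - 7*T (l(T, k) = -T + 3*(-7 - T)*(5 - 3) = -T + 3*(-7 - T)*2 = -T + (-42 - 6*T) = -42 - 7*T)
18205 + l(-66, -215) = 18205 + (-42 - 7*(-66)) = 18205 + (-42 + 462) = 18205 + 420 = 18625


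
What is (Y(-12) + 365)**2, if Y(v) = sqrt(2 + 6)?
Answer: 133233 + 1460*sqrt(2) ≈ 1.3530e+5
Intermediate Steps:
Y(v) = 2*sqrt(2) (Y(v) = sqrt(8) = 2*sqrt(2))
(Y(-12) + 365)**2 = (2*sqrt(2) + 365)**2 = (365 + 2*sqrt(2))**2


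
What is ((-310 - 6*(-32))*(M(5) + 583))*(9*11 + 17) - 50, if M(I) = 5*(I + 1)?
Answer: -8390794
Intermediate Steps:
M(I) = 5 + 5*I (M(I) = 5*(1 + I) = 5 + 5*I)
((-310 - 6*(-32))*(M(5) + 583))*(9*11 + 17) - 50 = ((-310 - 6*(-32))*((5 + 5*5) + 583))*(9*11 + 17) - 50 = ((-310 + 192)*((5 + 25) + 583))*(99 + 17) - 50 = -118*(30 + 583)*116 - 50 = -118*613*116 - 50 = -72334*116 - 50 = -8390744 - 50 = -8390794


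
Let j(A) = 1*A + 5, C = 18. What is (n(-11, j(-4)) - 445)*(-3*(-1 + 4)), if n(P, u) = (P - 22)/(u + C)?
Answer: 76392/19 ≈ 4020.6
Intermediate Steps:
j(A) = 5 + A (j(A) = A + 5 = 5 + A)
n(P, u) = (-22 + P)/(18 + u) (n(P, u) = (P - 22)/(u + 18) = (-22 + P)/(18 + u))
(n(-11, j(-4)) - 445)*(-3*(-1 + 4)) = ((-22 - 11)/(18 + (5 - 4)) - 445)*(-3*(-1 + 4)) = (-33/(18 + 1) - 445)*(-3*3) = (-33/19 - 445)*(-9) = -8488/19*(-9) = 76392/19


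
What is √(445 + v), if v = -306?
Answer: √139 ≈ 11.790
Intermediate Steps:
√(445 + v) = √(445 - 306) = √139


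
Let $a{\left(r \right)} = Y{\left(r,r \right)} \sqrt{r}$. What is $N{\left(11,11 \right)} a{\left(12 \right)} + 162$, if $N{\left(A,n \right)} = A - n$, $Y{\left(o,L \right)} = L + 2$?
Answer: $162$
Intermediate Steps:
$Y{\left(o,L \right)} = 2 + L$
$a{\left(r \right)} = \sqrt{r} \left(2 + r\right)$ ($a{\left(r \right)} = \left(2 + r\right) \sqrt{r} = \sqrt{r} \left(2 + r\right)$)
$N{\left(11,11 \right)} a{\left(12 \right)} + 162 = \left(11 - 11\right) \sqrt{12} \left(2 + 12\right) + 162 = \left(11 - 11\right) 2 \sqrt{3} \cdot 14 + 162 = 0 \cdot 28 \sqrt{3} + 162 = 0 + 162 = 162$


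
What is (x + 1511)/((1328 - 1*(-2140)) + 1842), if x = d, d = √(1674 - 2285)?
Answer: 1511/5310 + I*√611/5310 ≈ 0.28456 + 0.0046551*I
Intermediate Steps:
d = I*√611 (d = √(-611) = I*√611 ≈ 24.718*I)
x = I*√611 ≈ 24.718*I
(x + 1511)/((1328 - 1*(-2140)) + 1842) = (I*√611 + 1511)/((1328 - 1*(-2140)) + 1842) = (1511 + I*√611)/((1328 + 2140) + 1842) = (1511 + I*√611)/(3468 + 1842) = (1511 + I*√611)/5310 = (1511 + I*√611)*(1/5310) = 1511/5310 + I*√611/5310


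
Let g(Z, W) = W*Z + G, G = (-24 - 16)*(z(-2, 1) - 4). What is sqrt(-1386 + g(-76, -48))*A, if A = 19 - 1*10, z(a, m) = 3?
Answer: 9*sqrt(2302) ≈ 431.81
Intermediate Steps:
G = 40 (G = (-24 - 16)*(3 - 4) = -40*(-1) = 40)
A = 9 (A = 19 - 10 = 9)
g(Z, W) = 40 + W*Z (g(Z, W) = W*Z + 40 = 40 + W*Z)
sqrt(-1386 + g(-76, -48))*A = sqrt(-1386 + (40 - 48*(-76)))*9 = sqrt(-1386 + (40 + 3648))*9 = sqrt(-1386 + 3688)*9 = sqrt(2302)*9 = 9*sqrt(2302)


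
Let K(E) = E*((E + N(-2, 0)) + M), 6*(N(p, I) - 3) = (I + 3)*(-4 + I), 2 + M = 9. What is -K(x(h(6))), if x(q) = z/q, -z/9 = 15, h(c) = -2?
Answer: -20385/4 ≈ -5096.3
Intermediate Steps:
M = 7 (M = -2 + 9 = 7)
N(p, I) = 3 + (-4 + I)*(3 + I)/6 (N(p, I) = 3 + ((I + 3)*(-4 + I))/6 = 3 + ((3 + I)*(-4 + I))/6 = 3 + ((-4 + I)*(3 + I))/6 = 3 + (-4 + I)*(3 + I)/6)
z = -135 (z = -9*15 = -135)
x(q) = -135/q
K(E) = E*(8 + E) (K(E) = E*((E + (1 - ⅙*0 + (⅙)*0²)) + 7) = E*((E + (1 + 0 + (⅙)*0)) + 7) = E*((E + (1 + 0 + 0)) + 7) = E*((E + 1) + 7) = E*((1 + E) + 7) = E*(8 + E))
-K(x(h(6))) = -(-135/(-2))*(8 - 135/(-2)) = -(-135*(-½))*(8 - 135*(-½)) = -135*(8 + 135/2)/2 = -135*151/(2*2) = -1*20385/4 = -20385/4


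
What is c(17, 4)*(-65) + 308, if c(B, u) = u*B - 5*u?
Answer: -2812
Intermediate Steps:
c(B, u) = -5*u + B*u (c(B, u) = B*u - 5*u = -5*u + B*u)
c(17, 4)*(-65) + 308 = (4*(-5 + 17))*(-65) + 308 = (4*12)*(-65) + 308 = 48*(-65) + 308 = -3120 + 308 = -2812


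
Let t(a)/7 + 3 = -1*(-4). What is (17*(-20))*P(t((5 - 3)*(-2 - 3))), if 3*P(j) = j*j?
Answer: -16660/3 ≈ -5553.3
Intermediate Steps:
t(a) = 7 (t(a) = -21 + 7*(-1*(-4)) = -21 + 7*4 = -21 + 28 = 7)
P(j) = j²/3 (P(j) = (j*j)/3 = j²/3)
(17*(-20))*P(t((5 - 3)*(-2 - 3))) = (17*(-20))*((⅓)*7²) = -340*49/3 = -16660/3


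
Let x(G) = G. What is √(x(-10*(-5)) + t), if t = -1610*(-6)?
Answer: √9710 ≈ 98.539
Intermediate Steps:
t = 9660
√(x(-10*(-5)) + t) = √(-10*(-5) + 9660) = √(50 + 9660) = √9710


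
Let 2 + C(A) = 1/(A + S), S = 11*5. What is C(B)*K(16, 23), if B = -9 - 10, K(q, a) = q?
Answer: -284/9 ≈ -31.556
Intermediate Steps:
S = 55
B = -19
C(A) = -2 + 1/(55 + A) (C(A) = -2 + 1/(A + 55) = -2 + 1/(55 + A))
C(B)*K(16, 23) = ((-109 - 2*(-19))/(55 - 19))*16 = ((-109 + 38)/36)*16 = ((1/36)*(-71))*16 = -71/36*16 = -284/9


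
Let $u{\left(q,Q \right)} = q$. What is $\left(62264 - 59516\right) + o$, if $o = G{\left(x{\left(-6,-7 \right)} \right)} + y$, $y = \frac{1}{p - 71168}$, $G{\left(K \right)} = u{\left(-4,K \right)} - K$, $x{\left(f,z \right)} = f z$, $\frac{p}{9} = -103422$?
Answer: $\frac{2707312131}{1001966} \approx 2702.0$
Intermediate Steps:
$p = -930798$ ($p = 9 \left(-103422\right) = -930798$)
$G{\left(K \right)} = -4 - K$
$y = - \frac{1}{1001966}$ ($y = \frac{1}{-930798 - 71168} = \frac{1}{-1001966} = - \frac{1}{1001966} \approx -9.9804 \cdot 10^{-7}$)
$o = - \frac{46090437}{1001966}$ ($o = \left(-4 - \left(-6\right) \left(-7\right)\right) - \frac{1}{1001966} = \left(-4 - 42\right) - \frac{1}{1001966} = -46 - \frac{1}{1001966} = - \frac{46090437}{1001966} \approx -46.0$)
$\left(62264 - 59516\right) + o = \left(62264 - 59516\right) - \frac{46090437}{1001966} = 2748 - \frac{46090437}{1001966} = \frac{2707312131}{1001966}$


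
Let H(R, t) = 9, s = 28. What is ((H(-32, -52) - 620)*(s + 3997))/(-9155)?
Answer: 491855/1831 ≈ 268.63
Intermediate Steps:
((H(-32, -52) - 620)*(s + 3997))/(-9155) = ((9 - 620)*(28 + 3997))/(-9155) = -611*4025*(-1/9155) = -2459275*(-1/9155) = 491855/1831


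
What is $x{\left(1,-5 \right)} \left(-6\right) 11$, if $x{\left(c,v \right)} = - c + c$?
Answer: $0$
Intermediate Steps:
$x{\left(c,v \right)} = 0$
$x{\left(1,-5 \right)} \left(-6\right) 11 = 0 \left(-6\right) 11 = 0 \cdot 11 = 0$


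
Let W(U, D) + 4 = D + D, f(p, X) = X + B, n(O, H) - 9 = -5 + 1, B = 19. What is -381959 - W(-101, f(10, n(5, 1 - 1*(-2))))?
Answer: -382003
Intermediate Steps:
n(O, H) = 5 (n(O, H) = 9 + (-5 + 1) = 9 - 4 = 5)
f(p, X) = 19 + X (f(p, X) = X + 19 = 19 + X)
W(U, D) = -4 + 2*D (W(U, D) = -4 + (D + D) = -4 + 2*D)
-381959 - W(-101, f(10, n(5, 1 - 1*(-2)))) = -381959 - (-4 + 2*(19 + 5)) = -381959 - (-4 + 2*24) = -381959 - (-4 + 48) = -381959 - 1*44 = -381959 - 44 = -382003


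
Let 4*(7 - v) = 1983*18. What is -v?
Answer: 17833/2 ≈ 8916.5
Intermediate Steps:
v = -17833/2 (v = 7 - 1983*18/4 = 7 - ¼*35694 = 7 - 17847/2 = -17833/2 ≈ -8916.5)
-v = -1*(-17833/2) = 17833/2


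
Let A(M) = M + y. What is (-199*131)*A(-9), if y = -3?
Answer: 312828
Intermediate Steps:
A(M) = -3 + M (A(M) = M - 3 = -3 + M)
(-199*131)*A(-9) = (-199*131)*(-3 - 9) = -26069*(-12) = 312828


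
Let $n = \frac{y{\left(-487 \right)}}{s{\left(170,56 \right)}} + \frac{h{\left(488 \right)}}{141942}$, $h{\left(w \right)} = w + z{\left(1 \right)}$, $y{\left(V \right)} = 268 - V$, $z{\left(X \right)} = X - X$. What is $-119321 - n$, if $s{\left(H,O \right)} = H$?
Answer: $- \frac{287933968411}{2413014} \approx -1.1933 \cdot 10^{5}$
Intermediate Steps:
$z{\left(X \right)} = 0$
$h{\left(w \right)} = w$ ($h{\left(w \right)} = w + 0 = w$)
$n = \frac{10724917}{2413014}$ ($n = \frac{268 - -487}{170} + \frac{488}{141942} = \left(268 + 487\right) \frac{1}{170} + 488 \cdot \frac{1}{141942} = 755 \cdot \frac{1}{170} + \frac{244}{70971} = \frac{151}{34} + \frac{244}{70971} = \frac{10724917}{2413014} \approx 4.4446$)
$-119321 - n = -119321 - \frac{10724917}{2413014} = - \frac{287933968411}{2413014}$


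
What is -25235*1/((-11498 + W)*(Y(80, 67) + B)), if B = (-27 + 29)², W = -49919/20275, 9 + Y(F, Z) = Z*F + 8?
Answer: 73091375/178642961921 ≈ 0.00040915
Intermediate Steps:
Y(F, Z) = -1 + F*Z (Y(F, Z) = -9 + (Z*F + 8) = -9 + (F*Z + 8) = -9 + (8 + F*Z) = -1 + F*Z)
W = -49919/20275 (W = -49919*1/20275 = -49919/20275 ≈ -2.4621)
B = 4 (B = 2² = 4)
-25235*1/((-11498 + W)*(Y(80, 67) + B)) = -25235*1/((-11498 - 49919/20275)*((-1 + 80*67) + 4)) = -25235*(-20275/(233171869*((-1 + 5360) + 4))) = -25235*(-20275/(233171869*(5359 + 4))) = -25235/(5363*(-233171869/20275)) = -25235/(-1250500733447/20275) = -25235*(-20275/1250500733447) = 73091375/178642961921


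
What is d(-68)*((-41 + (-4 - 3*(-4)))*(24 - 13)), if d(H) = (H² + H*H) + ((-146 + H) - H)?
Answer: -3304026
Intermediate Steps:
d(H) = -146 + 2*H² (d(H) = (H² + H²) - 146 = 2*H² - 146 = -146 + 2*H²)
d(-68)*((-41 + (-4 - 3*(-4)))*(24 - 13)) = (-146 + 2*(-68)²)*((-41 + (-4 - 3*(-4)))*(24 - 13)) = (-146 + 2*4624)*((-41 + (-4 + 12))*11) = (-146 + 9248)*((-41 + 8)*11) = 9102*(-33*11) = 9102*(-363) = -3304026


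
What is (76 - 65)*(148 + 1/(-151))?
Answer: 245817/151 ≈ 1627.9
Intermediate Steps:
(76 - 65)*(148 + 1/(-151)) = 11*(148 - 1/151) = 11*(22347/151) = 245817/151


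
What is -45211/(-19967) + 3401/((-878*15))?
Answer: 527521103/262965390 ≈ 2.0060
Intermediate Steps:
-45211/(-19967) + 3401/((-878*15)) = -45211*(-1/19967) + 3401/(-13170) = 45211/19967 + 3401*(-1/13170) = 45211/19967 - 3401/13170 = 527521103/262965390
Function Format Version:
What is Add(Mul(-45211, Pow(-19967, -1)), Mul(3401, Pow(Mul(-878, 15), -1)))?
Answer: Rational(527521103, 262965390) ≈ 2.0060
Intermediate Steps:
Add(Mul(-45211, Pow(-19967, -1)), Mul(3401, Pow(Mul(-878, 15), -1))) = Add(Mul(-45211, Rational(-1, 19967)), Mul(3401, Pow(-13170, -1))) = Add(Rational(45211, 19967), Mul(3401, Rational(-1, 13170))) = Add(Rational(45211, 19967), Rational(-3401, 13170)) = Rational(527521103, 262965390)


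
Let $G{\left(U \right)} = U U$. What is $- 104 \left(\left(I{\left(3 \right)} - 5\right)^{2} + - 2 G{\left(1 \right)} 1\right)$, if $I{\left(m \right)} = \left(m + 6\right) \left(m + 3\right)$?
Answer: $-249496$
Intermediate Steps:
$G{\left(U \right)} = U^{2}$
$I{\left(m \right)} = \left(3 + m\right) \left(6 + m\right)$ ($I{\left(m \right)} = \left(6 + m\right) \left(3 + m\right) = \left(3 + m\right) \left(6 + m\right)$)
$- 104 \left(\left(I{\left(3 \right)} - 5\right)^{2} + - 2 G{\left(1 \right)} 1\right) = - 104 \left(\left(\left(18 + 3^{2} + 9 \cdot 3\right) - 5\right)^{2} + - 2 \cdot 1^{2} \cdot 1\right) = - 104 \left(\left(\left(18 + 9 + 27\right) - 5\right)^{2} + \left(-2\right) 1 \cdot 1\right) = - 104 \left(\left(54 - 5\right)^{2} - 2\right) = - 104 \left(49^{2} - 2\right) = - 104 \left(2401 - 2\right) = \left(-104\right) 2399 = -249496$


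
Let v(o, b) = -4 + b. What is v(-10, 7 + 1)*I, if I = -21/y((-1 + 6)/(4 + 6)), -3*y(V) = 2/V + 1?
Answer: 252/5 ≈ 50.400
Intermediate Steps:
y(V) = -⅓ - 2/(3*V) (y(V) = -(2/V + 1)/3 = -(1 + 2/V)/3 = -⅓ - 2/(3*V))
I = 63/5 (I = -21*3*(-1 + 6)/((-2 - (-1 + 6)/(4 + 6))*(4 + 6)) = -21*3/(2*(-2 - 5/10)) = -21*3/(2*(-2 - 1*½)) = -21*3/(2*(-2 - ½)) = -21/((⅓)*2*(-5/2)) = -21/(-5/3) = -21*(-⅗) = 63/5 ≈ 12.600)
v(-10, 7 + 1)*I = (-4 + (7 + 1))*(63/5) = (-4 + 8)*(63/5) = 4*(63/5) = 252/5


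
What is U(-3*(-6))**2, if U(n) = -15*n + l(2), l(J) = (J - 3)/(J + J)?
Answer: 1168561/16 ≈ 73035.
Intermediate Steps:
l(J) = (-3 + J)/(2*J) (l(J) = (-3 + J)/((2*J)) = (-3 + J)*(1/(2*J)) = (-3 + J)/(2*J))
U(n) = -1/4 - 15*n (U(n) = -15*n + (1/2)*(-3 + 2)/2 = -15*n + (1/2)*(1/2)*(-1) = -15*n - 1/4 = -1/4 - 15*n)
U(-3*(-6))**2 = (-1/4 - (-45)*(-6))**2 = (-1/4 - 15*18)**2 = (-1/4 - 270)**2 = (-1081/4)**2 = 1168561/16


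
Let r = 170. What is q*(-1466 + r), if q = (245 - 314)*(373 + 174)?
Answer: 48914928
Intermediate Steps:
q = -37743 (q = -69*547 = -37743)
q*(-1466 + r) = -37743*(-1466 + 170) = -37743*(-1296) = 48914928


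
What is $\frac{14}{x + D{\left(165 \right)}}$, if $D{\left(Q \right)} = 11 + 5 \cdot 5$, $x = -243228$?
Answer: $- \frac{7}{121596} \approx -5.7568 \cdot 10^{-5}$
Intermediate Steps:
$D{\left(Q \right)} = 36$ ($D{\left(Q \right)} = 11 + 25 = 36$)
$\frac{14}{x + D{\left(165 \right)}} = \frac{14}{-243228 + 36} = \frac{14}{-243192} = 14 \left(- \frac{1}{243192}\right) = - \frac{7}{121596}$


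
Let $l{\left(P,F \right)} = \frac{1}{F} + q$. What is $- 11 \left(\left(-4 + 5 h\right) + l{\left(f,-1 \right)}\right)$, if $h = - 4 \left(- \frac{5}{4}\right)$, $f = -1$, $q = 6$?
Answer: $-286$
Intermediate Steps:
$l{\left(P,F \right)} = 6 + \frac{1}{F}$ ($l{\left(P,F \right)} = \frac{1}{F} + 6 = 6 + \frac{1}{F}$)
$h = 5$ ($h = - 4 \left(\left(-5\right) \frac{1}{4}\right) = \left(-4\right) \left(- \frac{5}{4}\right) = 5$)
$- 11 \left(\left(-4 + 5 h\right) + l{\left(f,-1 \right)}\right) = - 11 \left(\left(-4 + 5 \cdot 5\right) + \left(6 + \frac{1}{-1}\right)\right) = - 11 \left(\left(-4 + 25\right) + \left(6 - 1\right)\right) = - 11 \left(21 + 5\right) = \left(-11\right) 26 = -286$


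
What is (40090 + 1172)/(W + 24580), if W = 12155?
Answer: 13754/12245 ≈ 1.1232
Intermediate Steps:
(40090 + 1172)/(W + 24580) = (40090 + 1172)/(12155 + 24580) = 41262/36735 = 41262*(1/36735) = 13754/12245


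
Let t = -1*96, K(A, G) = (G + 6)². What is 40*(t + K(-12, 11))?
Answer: 7720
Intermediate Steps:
K(A, G) = (6 + G)²
t = -96
40*(t + K(-12, 11)) = 40*(-96 + (6 + 11)²) = 40*(-96 + 17²) = 40*(-96 + 289) = 40*193 = 7720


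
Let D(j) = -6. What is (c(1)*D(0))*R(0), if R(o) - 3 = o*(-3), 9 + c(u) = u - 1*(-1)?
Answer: 126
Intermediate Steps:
c(u) = -8 + u (c(u) = -9 + (u - 1*(-1)) = -9 + (u + 1) = -9 + (1 + u) = -8 + u)
R(o) = 3 - 3*o (R(o) = 3 + o*(-3) = 3 - 3*o)
(c(1)*D(0))*R(0) = ((-8 + 1)*(-6))*(3 - 3*0) = (-7*(-6))*(3 + 0) = 42*3 = 126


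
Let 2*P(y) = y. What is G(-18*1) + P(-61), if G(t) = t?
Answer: -97/2 ≈ -48.500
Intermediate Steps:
P(y) = y/2
G(-18*1) + P(-61) = -18*1 + (½)*(-61) = -18 - 61/2 = -97/2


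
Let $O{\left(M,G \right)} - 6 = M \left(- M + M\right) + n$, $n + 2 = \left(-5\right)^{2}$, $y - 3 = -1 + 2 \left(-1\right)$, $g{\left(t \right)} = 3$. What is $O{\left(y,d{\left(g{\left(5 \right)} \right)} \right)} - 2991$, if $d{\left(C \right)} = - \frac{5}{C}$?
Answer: $-2962$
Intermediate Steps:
$y = 0$ ($y = 3 + \left(-1 + 2 \left(-1\right)\right) = 3 - 3 = 0$)
$n = 23$ ($n = -2 + \left(-5\right)^{2} = -2 + 25 = 23$)
$O{\left(M,G \right)} = 29$ ($O{\left(M,G \right)} = 6 + \left(M \left(- M + M\right) + 23\right) = 6 + \left(M 0 + 23\right) = 6 + \left(0 + 23\right) = 6 + 23 = 29$)
$O{\left(y,d{\left(g{\left(5 \right)} \right)} \right)} - 2991 = 29 - 2991 = -2962$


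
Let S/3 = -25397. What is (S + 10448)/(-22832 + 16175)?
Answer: 65743/6657 ≈ 9.8758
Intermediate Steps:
S = -76191 (S = 3*(-25397) = -76191)
(S + 10448)/(-22832 + 16175) = (-76191 + 10448)/(-22832 + 16175) = -65743/(-6657) = -65743*(-1/6657) = 65743/6657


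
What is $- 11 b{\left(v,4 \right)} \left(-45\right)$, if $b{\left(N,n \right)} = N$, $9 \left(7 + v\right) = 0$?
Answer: $-3465$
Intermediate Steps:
$v = -7$ ($v = -7 + \frac{1}{9} \cdot 0 = -7 + 0 = -7$)
$- 11 b{\left(v,4 \right)} \left(-45\right) = \left(-11\right) \left(-7\right) \left(-45\right) = 77 \left(-45\right) = -3465$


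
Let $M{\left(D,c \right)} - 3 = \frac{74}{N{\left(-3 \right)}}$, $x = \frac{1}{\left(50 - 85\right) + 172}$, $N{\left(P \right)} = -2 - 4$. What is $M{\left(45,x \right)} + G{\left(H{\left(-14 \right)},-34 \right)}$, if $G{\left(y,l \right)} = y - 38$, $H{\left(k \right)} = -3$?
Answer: $- \frac{151}{3} \approx -50.333$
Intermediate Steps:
$N{\left(P \right)} = -6$
$x = \frac{1}{137}$ ($x = \frac{1}{-35 + 172} = \frac{1}{137} \approx 0.0072993$)
$G{\left(y,l \right)} = -38 + y$
$M{\left(D,c \right)} = - \frac{28}{3}$ ($M{\left(D,c \right)} = 3 + \frac{74}{-6} = 3 + 74 \left(- \frac{1}{6}\right) = 3 - \frac{37}{3} = - \frac{28}{3}$)
$M{\left(45,x \right)} + G{\left(H{\left(-14 \right)},-34 \right)} = - \frac{28}{3} - 41 = - \frac{151}{3}$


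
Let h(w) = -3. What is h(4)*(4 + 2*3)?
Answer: -30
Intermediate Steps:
h(4)*(4 + 2*3) = -3*(4 + 2*3) = -3*(4 + 6) = -3*10 = -30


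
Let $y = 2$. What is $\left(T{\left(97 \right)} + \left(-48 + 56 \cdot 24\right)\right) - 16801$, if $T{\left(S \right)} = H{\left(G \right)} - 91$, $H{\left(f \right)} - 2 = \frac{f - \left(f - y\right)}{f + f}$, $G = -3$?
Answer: $- \frac{46783}{3} \approx -15594.0$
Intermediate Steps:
$H{\left(f \right)} = 2 + \frac{1}{f}$ ($H{\left(f \right)} = 2 + \frac{f - \left(-2 + f\right)}{f + f} = 2 + \frac{2}{2 f} = 2 + 2 \frac{1}{2 f} = 2 + \frac{1}{f}$)
$T{\left(S \right)} = - \frac{268}{3}$ ($T{\left(S \right)} = \left(2 + \frac{1}{-3}\right) - 91 = \left(2 - \frac{1}{3}\right) - 91 = \frac{5}{3} - 91 = - \frac{268}{3}$)
$\left(T{\left(97 \right)} + \left(-48 + 56 \cdot 24\right)\right) - 16801 = \left(- \frac{268}{3} + \left(-48 + 56 \cdot 24\right)\right) - 16801 = \left(- \frac{268}{3} + \left(-48 + 1344\right)\right) - 16801 = \left(- \frac{268}{3} + 1296\right) - 16801 = \frac{3620}{3} - 16801 = - \frac{46783}{3}$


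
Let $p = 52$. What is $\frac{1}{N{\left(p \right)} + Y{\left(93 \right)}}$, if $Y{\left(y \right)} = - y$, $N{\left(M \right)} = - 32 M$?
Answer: $- \frac{1}{1757} \approx -0.00056915$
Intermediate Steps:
$\frac{1}{N{\left(p \right)} + Y{\left(93 \right)}} = \frac{1}{\left(-32\right) 52 - 93} = \frac{1}{-1664 - 93} = \frac{1}{-1757} = - \frac{1}{1757}$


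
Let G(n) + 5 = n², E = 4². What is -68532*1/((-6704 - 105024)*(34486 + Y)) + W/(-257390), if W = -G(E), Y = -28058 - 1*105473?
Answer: 22999596569/23735861810220 ≈ 0.00096898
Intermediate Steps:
Y = -133531 (Y = -28058 - 105473 = -133531)
E = 16
G(n) = -5 + n²
W = -251 (W = -(-5 + 16²) = -(-5 + 256) = -1*251 = -251)
-68532*1/((-6704 - 105024)*(34486 + Y)) + W/(-257390) = -68532*1/((-6704 - 105024)*(34486 - 133531)) - 251/(-257390) = -68532/((-99045*(-111728))) - 251*(-1/257390) = -68532/11066099760 + 251/257390 = -68532*1/11066099760 + 251/257390 = -5711/922174980 + 251/257390 = 22999596569/23735861810220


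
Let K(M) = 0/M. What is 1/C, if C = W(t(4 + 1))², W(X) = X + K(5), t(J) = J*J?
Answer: 1/625 ≈ 0.0016000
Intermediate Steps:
K(M) = 0
t(J) = J²
W(X) = X (W(X) = X + 0 = X)
C = 625 (C = ((4 + 1)²)² = (5²)² = 25² = 625)
1/C = 1/625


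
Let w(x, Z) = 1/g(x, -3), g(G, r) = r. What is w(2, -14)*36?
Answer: -12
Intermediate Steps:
w(x, Z) = -⅓ (w(x, Z) = 1/(-3) = -⅓)
w(2, -14)*36 = -⅓*36 = -12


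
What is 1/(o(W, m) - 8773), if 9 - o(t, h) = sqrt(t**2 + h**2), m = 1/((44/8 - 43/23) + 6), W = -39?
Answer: -1719926236/15073135035459 + 443*sqrt(298496845)/15073135035459 ≈ -0.00011360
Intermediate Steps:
m = 46/443 (m = 1/((44*(1/8) - 43*1/23) + 6) = 1/((11/2 - 43/23) + 6) = 1/(167/46 + 6) = 1/(443/46) = 46/443 ≈ 0.10384)
o(t, h) = 9 - sqrt(h**2 + t**2) (o(t, h) = 9 - sqrt(t**2 + h**2) = 9 - sqrt(h**2 + t**2))
1/(o(W, m) - 8773) = 1/((9 - sqrt((46/443)**2 + (-39)**2)) - 8773) = 1/((9 - sqrt(2116/196249 + 1521)) - 8773) = 1/((9 - sqrt(298496845/196249)) - 8773) = 1/((9 - sqrt(298496845)/443) - 8773) = 1/(-8764 - sqrt(298496845)/443)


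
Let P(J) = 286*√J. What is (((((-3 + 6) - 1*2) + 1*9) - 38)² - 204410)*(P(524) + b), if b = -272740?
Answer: 55536955240 - 116474072*√131 ≈ 5.4204e+10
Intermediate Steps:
(((((-3 + 6) - 1*2) + 1*9) - 38)² - 204410)*(P(524) + b) = (((((-3 + 6) - 1*2) + 1*9) - 38)² - 204410)*(286*√524 - 272740) = ((((3 - 2) + 9) - 38)² - 204410)*(286*(2*√131) - 272740) = (((1 + 9) - 38)² - 204410)*(572*√131 - 272740) = ((10 - 38)² - 204410)*(-272740 + 572*√131) = ((-28)² - 204410)*(-272740 + 572*√131) = (784 - 204410)*(-272740 + 572*√131) = -203626*(-272740 + 572*√131) = 55536955240 - 116474072*√131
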